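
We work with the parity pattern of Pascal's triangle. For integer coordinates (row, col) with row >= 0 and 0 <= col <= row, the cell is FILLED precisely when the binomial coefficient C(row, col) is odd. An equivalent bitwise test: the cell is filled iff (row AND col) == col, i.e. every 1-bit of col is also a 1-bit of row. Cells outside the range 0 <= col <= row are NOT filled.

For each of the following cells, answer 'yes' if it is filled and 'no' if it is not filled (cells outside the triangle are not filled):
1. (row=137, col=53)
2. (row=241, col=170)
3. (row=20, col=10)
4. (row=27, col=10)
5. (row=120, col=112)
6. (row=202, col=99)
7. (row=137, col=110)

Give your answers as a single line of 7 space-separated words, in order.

Answer: no no no yes yes no no

Derivation:
(137,53): row=0b10001001, col=0b110101, row AND col = 0b1 = 1; 1 != 53 -> empty
(241,170): row=0b11110001, col=0b10101010, row AND col = 0b10100000 = 160; 160 != 170 -> empty
(20,10): row=0b10100, col=0b1010, row AND col = 0b0 = 0; 0 != 10 -> empty
(27,10): row=0b11011, col=0b1010, row AND col = 0b1010 = 10; 10 == 10 -> filled
(120,112): row=0b1111000, col=0b1110000, row AND col = 0b1110000 = 112; 112 == 112 -> filled
(202,99): row=0b11001010, col=0b1100011, row AND col = 0b1000010 = 66; 66 != 99 -> empty
(137,110): row=0b10001001, col=0b1101110, row AND col = 0b1000 = 8; 8 != 110 -> empty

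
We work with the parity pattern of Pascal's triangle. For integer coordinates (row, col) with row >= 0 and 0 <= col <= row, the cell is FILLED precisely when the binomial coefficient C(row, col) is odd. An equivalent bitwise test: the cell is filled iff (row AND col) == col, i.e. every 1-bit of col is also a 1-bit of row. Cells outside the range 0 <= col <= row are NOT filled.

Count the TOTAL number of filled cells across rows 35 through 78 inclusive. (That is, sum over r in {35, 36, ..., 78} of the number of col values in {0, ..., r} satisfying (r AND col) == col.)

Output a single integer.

Answer: 606

Derivation:
r35=100011 pc3: +8 =8
r36=100100 pc2: +4 =12
r37=100101 pc3: +8 =20
r38=100110 pc3: +8 =28
r39=100111 pc4: +16 =44
r40=101000 pc2: +4 =48
r41=101001 pc3: +8 =56
r42=101010 pc3: +8 =64
r43=101011 pc4: +16 =80
r44=101100 pc3: +8 =88
r45=101101 pc4: +16 =104
r46=101110 pc4: +16 =120
r47=101111 pc5: +32 =152
r48=110000 pc2: +4 =156
r49=110001 pc3: +8 =164
r50=110010 pc3: +8 =172
r51=110011 pc4: +16 =188
r52=110100 pc3: +8 =196
r53=110101 pc4: +16 =212
r54=110110 pc4: +16 =228
r55=110111 pc5: +32 =260
r56=111000 pc3: +8 =268
r57=111001 pc4: +16 =284
r58=111010 pc4: +16 =300
r59=111011 pc5: +32 =332
r60=111100 pc4: +16 =348
r61=111101 pc5: +32 =380
r62=111110 pc5: +32 =412
r63=111111 pc6: +64 =476
r64=1000000 pc1: +2 =478
r65=1000001 pc2: +4 =482
r66=1000010 pc2: +4 =486
r67=1000011 pc3: +8 =494
r68=1000100 pc2: +4 =498
r69=1000101 pc3: +8 =506
r70=1000110 pc3: +8 =514
r71=1000111 pc4: +16 =530
r72=1001000 pc2: +4 =534
r73=1001001 pc3: +8 =542
r74=1001010 pc3: +8 =550
r75=1001011 pc4: +16 =566
r76=1001100 pc3: +8 =574
r77=1001101 pc4: +16 =590
r78=1001110 pc4: +16 =606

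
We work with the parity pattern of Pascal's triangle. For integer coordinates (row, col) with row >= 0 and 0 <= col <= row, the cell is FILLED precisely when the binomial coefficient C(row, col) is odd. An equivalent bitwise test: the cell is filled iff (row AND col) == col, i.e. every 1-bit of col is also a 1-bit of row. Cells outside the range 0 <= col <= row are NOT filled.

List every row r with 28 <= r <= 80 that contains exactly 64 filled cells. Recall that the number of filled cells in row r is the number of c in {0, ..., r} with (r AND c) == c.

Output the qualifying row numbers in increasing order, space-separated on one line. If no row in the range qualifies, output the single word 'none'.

Answer: 63

Derivation:
Row r has 2^popcount(r) filled cells, so we need popcount(r) = log2(64) = 6.
Scan r = 28..80 and keep those with exactly 6 one-bits:
r=28=11100 popcount=3 -> skip
r=29=11101 popcount=4 -> skip
r=30=11110 popcount=4 -> skip
r=31=11111 popcount=5 -> skip
r=32=100000 popcount=1 -> skip
r=33=100001 popcount=2 -> skip
r=34=100010 popcount=2 -> skip
r=35=100011 popcount=3 -> skip
r=36=100100 popcount=2 -> skip
r=37=100101 popcount=3 -> skip
r=38=100110 popcount=3 -> skip
r=39=100111 popcount=4 -> skip
r=40=101000 popcount=2 -> skip
r=41=101001 popcount=3 -> skip
r=42=101010 popcount=3 -> skip
r=43=101011 popcount=4 -> skip
r=44=101100 popcount=3 -> skip
r=45=101101 popcount=4 -> skip
r=46=101110 popcount=4 -> skip
r=47=101111 popcount=5 -> skip
r=48=110000 popcount=2 -> skip
r=49=110001 popcount=3 -> skip
r=50=110010 popcount=3 -> skip
r=51=110011 popcount=4 -> skip
r=52=110100 popcount=3 -> skip
r=53=110101 popcount=4 -> skip
r=54=110110 popcount=4 -> skip
r=55=110111 popcount=5 -> skip
r=56=111000 popcount=3 -> skip
r=57=111001 popcount=4 -> skip
r=58=111010 popcount=4 -> skip
r=59=111011 popcount=5 -> skip
r=60=111100 popcount=4 -> skip
r=61=111101 popcount=5 -> skip
r=62=111110 popcount=5 -> skip
r=63=111111 popcount=6 -> KEEP
r=64=1000000 popcount=1 -> skip
r=65=1000001 popcount=2 -> skip
r=66=1000010 popcount=2 -> skip
r=67=1000011 popcount=3 -> skip
r=68=1000100 popcount=2 -> skip
r=69=1000101 popcount=3 -> skip
r=70=1000110 popcount=3 -> skip
r=71=1000111 popcount=4 -> skip
r=72=1001000 popcount=2 -> skip
r=73=1001001 popcount=3 -> skip
r=74=1001010 popcount=3 -> skip
r=75=1001011 popcount=4 -> skip
r=76=1001100 popcount=3 -> skip
r=77=1001101 popcount=4 -> skip
r=78=1001110 popcount=4 -> skip
r=79=1001111 popcount=5 -> skip
r=80=1010000 popcount=2 -> skip
Kept rows: 63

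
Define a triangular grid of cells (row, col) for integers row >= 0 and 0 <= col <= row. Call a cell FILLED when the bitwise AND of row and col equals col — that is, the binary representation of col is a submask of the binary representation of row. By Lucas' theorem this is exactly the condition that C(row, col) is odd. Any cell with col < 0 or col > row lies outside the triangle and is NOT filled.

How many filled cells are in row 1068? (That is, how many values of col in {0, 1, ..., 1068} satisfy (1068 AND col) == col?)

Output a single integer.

Answer: 16

Derivation:
1068 in binary = 10000101100
popcount(1068) = number of 1-bits in 10000101100 = 4
A col c satisfies (1068 AND c) == c iff every set bit of c is also set in 1068; each of the 4 set bits of 1068 can independently be on or off in c.
count = 2^4 = 16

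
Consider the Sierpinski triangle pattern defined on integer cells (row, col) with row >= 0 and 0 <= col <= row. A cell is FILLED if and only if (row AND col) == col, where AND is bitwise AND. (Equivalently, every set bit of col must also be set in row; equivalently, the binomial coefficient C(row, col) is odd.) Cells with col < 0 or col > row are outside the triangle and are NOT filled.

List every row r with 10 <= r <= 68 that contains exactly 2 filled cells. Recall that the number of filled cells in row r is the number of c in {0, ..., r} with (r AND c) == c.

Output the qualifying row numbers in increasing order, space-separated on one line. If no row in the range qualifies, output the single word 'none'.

Answer: 16 32 64

Derivation:
Row r has 2^popcount(r) filled cells, so we need popcount(r) = log2(2) = 1.
Scan r = 10..68 and keep those with exactly 1 one-bits:
r=10=1010 popcount=2 -> skip
r=11=1011 popcount=3 -> skip
r=12=1100 popcount=2 -> skip
r=13=1101 popcount=3 -> skip
r=14=1110 popcount=3 -> skip
r=15=1111 popcount=4 -> skip
r=16=10000 popcount=1 -> KEEP
r=17=10001 popcount=2 -> skip
r=18=10010 popcount=2 -> skip
r=19=10011 popcount=3 -> skip
r=20=10100 popcount=2 -> skip
r=21=10101 popcount=3 -> skip
r=22=10110 popcount=3 -> skip
r=23=10111 popcount=4 -> skip
r=24=11000 popcount=2 -> skip
r=25=11001 popcount=3 -> skip
r=26=11010 popcount=3 -> skip
r=27=11011 popcount=4 -> skip
r=28=11100 popcount=3 -> skip
r=29=11101 popcount=4 -> skip
r=30=11110 popcount=4 -> skip
r=31=11111 popcount=5 -> skip
r=32=100000 popcount=1 -> KEEP
r=33=100001 popcount=2 -> skip
r=34=100010 popcount=2 -> skip
r=35=100011 popcount=3 -> skip
r=36=100100 popcount=2 -> skip
r=37=100101 popcount=3 -> skip
r=38=100110 popcount=3 -> skip
r=39=100111 popcount=4 -> skip
r=40=101000 popcount=2 -> skip
r=41=101001 popcount=3 -> skip
r=42=101010 popcount=3 -> skip
r=43=101011 popcount=4 -> skip
r=44=101100 popcount=3 -> skip
r=45=101101 popcount=4 -> skip
r=46=101110 popcount=4 -> skip
r=47=101111 popcount=5 -> skip
r=48=110000 popcount=2 -> skip
r=49=110001 popcount=3 -> skip
r=50=110010 popcount=3 -> skip
r=51=110011 popcount=4 -> skip
r=52=110100 popcount=3 -> skip
r=53=110101 popcount=4 -> skip
r=54=110110 popcount=4 -> skip
r=55=110111 popcount=5 -> skip
r=56=111000 popcount=3 -> skip
r=57=111001 popcount=4 -> skip
r=58=111010 popcount=4 -> skip
r=59=111011 popcount=5 -> skip
r=60=111100 popcount=4 -> skip
r=61=111101 popcount=5 -> skip
r=62=111110 popcount=5 -> skip
r=63=111111 popcount=6 -> skip
r=64=1000000 popcount=1 -> KEEP
r=65=1000001 popcount=2 -> skip
r=66=1000010 popcount=2 -> skip
r=67=1000011 popcount=3 -> skip
r=68=1000100 popcount=2 -> skip
Kept rows: 16 32 64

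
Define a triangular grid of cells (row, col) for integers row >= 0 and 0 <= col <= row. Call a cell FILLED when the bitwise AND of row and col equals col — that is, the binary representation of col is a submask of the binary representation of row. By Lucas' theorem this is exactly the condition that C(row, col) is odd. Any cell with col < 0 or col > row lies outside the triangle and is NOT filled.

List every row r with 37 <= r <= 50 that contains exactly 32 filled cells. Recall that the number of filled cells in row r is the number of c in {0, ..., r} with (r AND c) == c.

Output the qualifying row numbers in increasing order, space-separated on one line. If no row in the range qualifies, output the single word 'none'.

Row r has 2^popcount(r) filled cells, so we need popcount(r) = log2(32) = 5.
Scan r = 37..50 and keep those with exactly 5 one-bits:
r=37=100101 popcount=3 -> skip
r=38=100110 popcount=3 -> skip
r=39=100111 popcount=4 -> skip
r=40=101000 popcount=2 -> skip
r=41=101001 popcount=3 -> skip
r=42=101010 popcount=3 -> skip
r=43=101011 popcount=4 -> skip
r=44=101100 popcount=3 -> skip
r=45=101101 popcount=4 -> skip
r=46=101110 popcount=4 -> skip
r=47=101111 popcount=5 -> KEEP
r=48=110000 popcount=2 -> skip
r=49=110001 popcount=3 -> skip
r=50=110010 popcount=3 -> skip
Kept rows: 47

Answer: 47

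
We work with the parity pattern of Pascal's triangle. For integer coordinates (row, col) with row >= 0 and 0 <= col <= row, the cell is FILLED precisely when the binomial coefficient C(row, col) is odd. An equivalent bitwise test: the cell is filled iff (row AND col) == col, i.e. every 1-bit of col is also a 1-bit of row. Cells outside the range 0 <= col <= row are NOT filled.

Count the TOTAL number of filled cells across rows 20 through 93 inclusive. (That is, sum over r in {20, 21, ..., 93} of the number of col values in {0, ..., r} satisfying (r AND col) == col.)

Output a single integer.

Answer: 1020

Derivation:
r20=10100 pc2: +4 =4
r21=10101 pc3: +8 =12
r22=10110 pc3: +8 =20
r23=10111 pc4: +16 =36
r24=11000 pc2: +4 =40
r25=11001 pc3: +8 =48
r26=11010 pc3: +8 =56
r27=11011 pc4: +16 =72
r28=11100 pc3: +8 =80
r29=11101 pc4: +16 =96
r30=11110 pc4: +16 =112
r31=11111 pc5: +32 =144
r32=100000 pc1: +2 =146
r33=100001 pc2: +4 =150
r34=100010 pc2: +4 =154
r35=100011 pc3: +8 =162
r36=100100 pc2: +4 =166
r37=100101 pc3: +8 =174
r38=100110 pc3: +8 =182
r39=100111 pc4: +16 =198
r40=101000 pc2: +4 =202
r41=101001 pc3: +8 =210
r42=101010 pc3: +8 =218
r43=101011 pc4: +16 =234
r44=101100 pc3: +8 =242
r45=101101 pc4: +16 =258
r46=101110 pc4: +16 =274
r47=101111 pc5: +32 =306
r48=110000 pc2: +4 =310
r49=110001 pc3: +8 =318
r50=110010 pc3: +8 =326
r51=110011 pc4: +16 =342
r52=110100 pc3: +8 =350
r53=110101 pc4: +16 =366
r54=110110 pc4: +16 =382
r55=110111 pc5: +32 =414
r56=111000 pc3: +8 =422
r57=111001 pc4: +16 =438
r58=111010 pc4: +16 =454
r59=111011 pc5: +32 =486
r60=111100 pc4: +16 =502
r61=111101 pc5: +32 =534
r62=111110 pc5: +32 =566
r63=111111 pc6: +64 =630
r64=1000000 pc1: +2 =632
r65=1000001 pc2: +4 =636
r66=1000010 pc2: +4 =640
r67=1000011 pc3: +8 =648
r68=1000100 pc2: +4 =652
r69=1000101 pc3: +8 =660
r70=1000110 pc3: +8 =668
r71=1000111 pc4: +16 =684
r72=1001000 pc2: +4 =688
r73=1001001 pc3: +8 =696
r74=1001010 pc3: +8 =704
r75=1001011 pc4: +16 =720
r76=1001100 pc3: +8 =728
r77=1001101 pc4: +16 =744
r78=1001110 pc4: +16 =760
r79=1001111 pc5: +32 =792
r80=1010000 pc2: +4 =796
r81=1010001 pc3: +8 =804
r82=1010010 pc3: +8 =812
r83=1010011 pc4: +16 =828
r84=1010100 pc3: +8 =836
r85=1010101 pc4: +16 =852
r86=1010110 pc4: +16 =868
r87=1010111 pc5: +32 =900
r88=1011000 pc3: +8 =908
r89=1011001 pc4: +16 =924
r90=1011010 pc4: +16 =940
r91=1011011 pc5: +32 =972
r92=1011100 pc4: +16 =988
r93=1011101 pc5: +32 =1020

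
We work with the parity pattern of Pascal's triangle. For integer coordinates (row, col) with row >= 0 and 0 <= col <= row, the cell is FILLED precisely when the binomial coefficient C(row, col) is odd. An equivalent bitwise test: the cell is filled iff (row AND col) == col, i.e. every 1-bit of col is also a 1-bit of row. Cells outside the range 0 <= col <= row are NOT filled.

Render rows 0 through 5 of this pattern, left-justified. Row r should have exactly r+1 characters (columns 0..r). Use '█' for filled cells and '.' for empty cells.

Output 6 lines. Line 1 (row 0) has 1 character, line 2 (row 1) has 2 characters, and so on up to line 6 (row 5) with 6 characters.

Answer: █
██
█.█
████
█...█
██..██

Derivation:
r0=0: █
r1=1: ██
r2=10: █.█
r3=11: ████
r4=100: █...█
r5=101: ██..██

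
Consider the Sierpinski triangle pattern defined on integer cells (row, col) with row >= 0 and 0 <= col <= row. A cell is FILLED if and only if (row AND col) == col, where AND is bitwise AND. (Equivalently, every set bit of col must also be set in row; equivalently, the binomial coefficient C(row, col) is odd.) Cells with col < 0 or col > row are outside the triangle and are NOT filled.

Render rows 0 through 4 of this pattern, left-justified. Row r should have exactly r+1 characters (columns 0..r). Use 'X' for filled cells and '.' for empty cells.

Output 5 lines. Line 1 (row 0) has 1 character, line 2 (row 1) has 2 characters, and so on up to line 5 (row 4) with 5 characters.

Answer: X
XX
X.X
XXXX
X...X

Derivation:
r0=0: X
r1=1: XX
r2=10: X.X
r3=11: XXXX
r4=100: X...X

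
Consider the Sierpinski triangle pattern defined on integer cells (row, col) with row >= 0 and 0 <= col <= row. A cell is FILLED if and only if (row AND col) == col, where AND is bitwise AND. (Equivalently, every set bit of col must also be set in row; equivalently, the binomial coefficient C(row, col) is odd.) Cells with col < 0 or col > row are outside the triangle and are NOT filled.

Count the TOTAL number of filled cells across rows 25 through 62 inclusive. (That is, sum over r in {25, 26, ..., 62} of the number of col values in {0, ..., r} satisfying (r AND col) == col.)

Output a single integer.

r25=11001 pc3: +8 =8
r26=11010 pc3: +8 =16
r27=11011 pc4: +16 =32
r28=11100 pc3: +8 =40
r29=11101 pc4: +16 =56
r30=11110 pc4: +16 =72
r31=11111 pc5: +32 =104
r32=100000 pc1: +2 =106
r33=100001 pc2: +4 =110
r34=100010 pc2: +4 =114
r35=100011 pc3: +8 =122
r36=100100 pc2: +4 =126
r37=100101 pc3: +8 =134
r38=100110 pc3: +8 =142
r39=100111 pc4: +16 =158
r40=101000 pc2: +4 =162
r41=101001 pc3: +8 =170
r42=101010 pc3: +8 =178
r43=101011 pc4: +16 =194
r44=101100 pc3: +8 =202
r45=101101 pc4: +16 =218
r46=101110 pc4: +16 =234
r47=101111 pc5: +32 =266
r48=110000 pc2: +4 =270
r49=110001 pc3: +8 =278
r50=110010 pc3: +8 =286
r51=110011 pc4: +16 =302
r52=110100 pc3: +8 =310
r53=110101 pc4: +16 =326
r54=110110 pc4: +16 =342
r55=110111 pc5: +32 =374
r56=111000 pc3: +8 =382
r57=111001 pc4: +16 =398
r58=111010 pc4: +16 =414
r59=111011 pc5: +32 =446
r60=111100 pc4: +16 =462
r61=111101 pc5: +32 =494
r62=111110 pc5: +32 =526

Answer: 526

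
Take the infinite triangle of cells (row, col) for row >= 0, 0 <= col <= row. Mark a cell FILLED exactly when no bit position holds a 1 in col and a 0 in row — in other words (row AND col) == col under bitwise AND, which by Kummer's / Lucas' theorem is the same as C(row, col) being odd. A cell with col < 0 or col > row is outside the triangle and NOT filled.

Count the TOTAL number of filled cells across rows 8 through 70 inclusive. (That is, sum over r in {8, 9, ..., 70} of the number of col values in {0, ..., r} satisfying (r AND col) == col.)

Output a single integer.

Answer: 740

Derivation:
r8=1000 pc1: +2 =2
r9=1001 pc2: +4 =6
r10=1010 pc2: +4 =10
r11=1011 pc3: +8 =18
r12=1100 pc2: +4 =22
r13=1101 pc3: +8 =30
r14=1110 pc3: +8 =38
r15=1111 pc4: +16 =54
r16=10000 pc1: +2 =56
r17=10001 pc2: +4 =60
r18=10010 pc2: +4 =64
r19=10011 pc3: +8 =72
r20=10100 pc2: +4 =76
r21=10101 pc3: +8 =84
r22=10110 pc3: +8 =92
r23=10111 pc4: +16 =108
r24=11000 pc2: +4 =112
r25=11001 pc3: +8 =120
r26=11010 pc3: +8 =128
r27=11011 pc4: +16 =144
r28=11100 pc3: +8 =152
r29=11101 pc4: +16 =168
r30=11110 pc4: +16 =184
r31=11111 pc5: +32 =216
r32=100000 pc1: +2 =218
r33=100001 pc2: +4 =222
r34=100010 pc2: +4 =226
r35=100011 pc3: +8 =234
r36=100100 pc2: +4 =238
r37=100101 pc3: +8 =246
r38=100110 pc3: +8 =254
r39=100111 pc4: +16 =270
r40=101000 pc2: +4 =274
r41=101001 pc3: +8 =282
r42=101010 pc3: +8 =290
r43=101011 pc4: +16 =306
r44=101100 pc3: +8 =314
r45=101101 pc4: +16 =330
r46=101110 pc4: +16 =346
r47=101111 pc5: +32 =378
r48=110000 pc2: +4 =382
r49=110001 pc3: +8 =390
r50=110010 pc3: +8 =398
r51=110011 pc4: +16 =414
r52=110100 pc3: +8 =422
r53=110101 pc4: +16 =438
r54=110110 pc4: +16 =454
r55=110111 pc5: +32 =486
r56=111000 pc3: +8 =494
r57=111001 pc4: +16 =510
r58=111010 pc4: +16 =526
r59=111011 pc5: +32 =558
r60=111100 pc4: +16 =574
r61=111101 pc5: +32 =606
r62=111110 pc5: +32 =638
r63=111111 pc6: +64 =702
r64=1000000 pc1: +2 =704
r65=1000001 pc2: +4 =708
r66=1000010 pc2: +4 =712
r67=1000011 pc3: +8 =720
r68=1000100 pc2: +4 =724
r69=1000101 pc3: +8 =732
r70=1000110 pc3: +8 =740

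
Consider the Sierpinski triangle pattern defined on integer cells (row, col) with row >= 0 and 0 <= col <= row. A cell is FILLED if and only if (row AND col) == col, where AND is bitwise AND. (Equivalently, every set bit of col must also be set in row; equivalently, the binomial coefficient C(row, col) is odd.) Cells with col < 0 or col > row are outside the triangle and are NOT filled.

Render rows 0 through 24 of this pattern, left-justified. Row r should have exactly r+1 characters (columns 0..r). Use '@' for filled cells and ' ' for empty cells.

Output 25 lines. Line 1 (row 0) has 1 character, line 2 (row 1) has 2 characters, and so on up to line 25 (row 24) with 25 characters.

r0=0: @
r1=1: @@
r2=10: @ @
r3=11: @@@@
r4=100: @   @
r5=101: @@  @@
r6=110: @ @ @ @
r7=111: @@@@@@@@
r8=1000: @       @
r9=1001: @@      @@
r10=1010: @ @     @ @
r11=1011: @@@@    @@@@
r12=1100: @   @   @   @
r13=1101: @@  @@  @@  @@
r14=1110: @ @ @ @ @ @ @ @
r15=1111: @@@@@@@@@@@@@@@@
r16=10000: @               @
r17=10001: @@              @@
r18=10010: @ @             @ @
r19=10011: @@@@            @@@@
r20=10100: @   @           @   @
r21=10101: @@  @@          @@  @@
r22=10110: @ @ @ @         @ @ @ @
r23=10111: @@@@@@@@        @@@@@@@@
r24=11000: @       @       @       @

Answer: @
@@
@ @
@@@@
@   @
@@  @@
@ @ @ @
@@@@@@@@
@       @
@@      @@
@ @     @ @
@@@@    @@@@
@   @   @   @
@@  @@  @@  @@
@ @ @ @ @ @ @ @
@@@@@@@@@@@@@@@@
@               @
@@              @@
@ @             @ @
@@@@            @@@@
@   @           @   @
@@  @@          @@  @@
@ @ @ @         @ @ @ @
@@@@@@@@        @@@@@@@@
@       @       @       @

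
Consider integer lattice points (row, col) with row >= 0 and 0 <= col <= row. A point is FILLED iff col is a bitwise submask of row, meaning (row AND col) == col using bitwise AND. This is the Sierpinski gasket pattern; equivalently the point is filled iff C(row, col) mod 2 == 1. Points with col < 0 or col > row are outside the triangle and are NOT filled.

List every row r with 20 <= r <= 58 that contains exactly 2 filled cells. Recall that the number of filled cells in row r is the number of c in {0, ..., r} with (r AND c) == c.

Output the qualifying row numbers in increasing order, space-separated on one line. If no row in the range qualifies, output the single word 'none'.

Answer: 32

Derivation:
Row r has 2^popcount(r) filled cells, so we need popcount(r) = log2(2) = 1.
Scan r = 20..58 and keep those with exactly 1 one-bits:
r=20=10100 popcount=2 -> skip
r=21=10101 popcount=3 -> skip
r=22=10110 popcount=3 -> skip
r=23=10111 popcount=4 -> skip
r=24=11000 popcount=2 -> skip
r=25=11001 popcount=3 -> skip
r=26=11010 popcount=3 -> skip
r=27=11011 popcount=4 -> skip
r=28=11100 popcount=3 -> skip
r=29=11101 popcount=4 -> skip
r=30=11110 popcount=4 -> skip
r=31=11111 popcount=5 -> skip
r=32=100000 popcount=1 -> KEEP
r=33=100001 popcount=2 -> skip
r=34=100010 popcount=2 -> skip
r=35=100011 popcount=3 -> skip
r=36=100100 popcount=2 -> skip
r=37=100101 popcount=3 -> skip
r=38=100110 popcount=3 -> skip
r=39=100111 popcount=4 -> skip
r=40=101000 popcount=2 -> skip
r=41=101001 popcount=3 -> skip
r=42=101010 popcount=3 -> skip
r=43=101011 popcount=4 -> skip
r=44=101100 popcount=3 -> skip
r=45=101101 popcount=4 -> skip
r=46=101110 popcount=4 -> skip
r=47=101111 popcount=5 -> skip
r=48=110000 popcount=2 -> skip
r=49=110001 popcount=3 -> skip
r=50=110010 popcount=3 -> skip
r=51=110011 popcount=4 -> skip
r=52=110100 popcount=3 -> skip
r=53=110101 popcount=4 -> skip
r=54=110110 popcount=4 -> skip
r=55=110111 popcount=5 -> skip
r=56=111000 popcount=3 -> skip
r=57=111001 popcount=4 -> skip
r=58=111010 popcount=4 -> skip
Kept rows: 32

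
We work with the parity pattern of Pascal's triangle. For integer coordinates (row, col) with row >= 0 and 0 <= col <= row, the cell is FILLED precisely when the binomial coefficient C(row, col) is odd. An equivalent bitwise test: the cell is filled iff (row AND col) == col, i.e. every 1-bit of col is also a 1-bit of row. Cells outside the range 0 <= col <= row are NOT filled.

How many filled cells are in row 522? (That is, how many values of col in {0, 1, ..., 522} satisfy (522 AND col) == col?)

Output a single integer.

522 in binary = 1000001010
popcount(522) = number of 1-bits in 1000001010 = 3
A col c satisfies (522 AND c) == c iff every set bit of c is also set in 522; each of the 3 set bits of 522 can independently be on or off in c.
count = 2^3 = 8

Answer: 8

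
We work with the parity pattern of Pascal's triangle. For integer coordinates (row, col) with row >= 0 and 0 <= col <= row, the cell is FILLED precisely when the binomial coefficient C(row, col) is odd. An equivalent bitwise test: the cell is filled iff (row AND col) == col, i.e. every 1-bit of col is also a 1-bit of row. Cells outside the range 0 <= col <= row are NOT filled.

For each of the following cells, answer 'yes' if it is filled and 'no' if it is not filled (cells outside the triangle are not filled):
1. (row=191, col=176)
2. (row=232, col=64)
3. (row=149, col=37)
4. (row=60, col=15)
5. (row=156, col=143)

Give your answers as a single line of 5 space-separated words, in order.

(191,176): row=0b10111111, col=0b10110000, row AND col = 0b10110000 = 176; 176 == 176 -> filled
(232,64): row=0b11101000, col=0b1000000, row AND col = 0b1000000 = 64; 64 == 64 -> filled
(149,37): row=0b10010101, col=0b100101, row AND col = 0b101 = 5; 5 != 37 -> empty
(60,15): row=0b111100, col=0b1111, row AND col = 0b1100 = 12; 12 != 15 -> empty
(156,143): row=0b10011100, col=0b10001111, row AND col = 0b10001100 = 140; 140 != 143 -> empty

Answer: yes yes no no no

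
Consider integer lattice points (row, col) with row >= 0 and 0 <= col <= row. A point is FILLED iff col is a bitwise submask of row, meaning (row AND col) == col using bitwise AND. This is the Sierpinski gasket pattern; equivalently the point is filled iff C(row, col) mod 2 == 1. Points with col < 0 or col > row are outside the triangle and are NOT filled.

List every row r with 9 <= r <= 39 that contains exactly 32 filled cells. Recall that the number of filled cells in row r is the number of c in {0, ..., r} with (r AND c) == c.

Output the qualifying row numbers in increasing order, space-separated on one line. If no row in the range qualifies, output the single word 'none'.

Row r has 2^popcount(r) filled cells, so we need popcount(r) = log2(32) = 5.
Scan r = 9..39 and keep those with exactly 5 one-bits:
r=9=1001 popcount=2 -> skip
r=10=1010 popcount=2 -> skip
r=11=1011 popcount=3 -> skip
r=12=1100 popcount=2 -> skip
r=13=1101 popcount=3 -> skip
r=14=1110 popcount=3 -> skip
r=15=1111 popcount=4 -> skip
r=16=10000 popcount=1 -> skip
r=17=10001 popcount=2 -> skip
r=18=10010 popcount=2 -> skip
r=19=10011 popcount=3 -> skip
r=20=10100 popcount=2 -> skip
r=21=10101 popcount=3 -> skip
r=22=10110 popcount=3 -> skip
r=23=10111 popcount=4 -> skip
r=24=11000 popcount=2 -> skip
r=25=11001 popcount=3 -> skip
r=26=11010 popcount=3 -> skip
r=27=11011 popcount=4 -> skip
r=28=11100 popcount=3 -> skip
r=29=11101 popcount=4 -> skip
r=30=11110 popcount=4 -> skip
r=31=11111 popcount=5 -> KEEP
r=32=100000 popcount=1 -> skip
r=33=100001 popcount=2 -> skip
r=34=100010 popcount=2 -> skip
r=35=100011 popcount=3 -> skip
r=36=100100 popcount=2 -> skip
r=37=100101 popcount=3 -> skip
r=38=100110 popcount=3 -> skip
r=39=100111 popcount=4 -> skip
Kept rows: 31

Answer: 31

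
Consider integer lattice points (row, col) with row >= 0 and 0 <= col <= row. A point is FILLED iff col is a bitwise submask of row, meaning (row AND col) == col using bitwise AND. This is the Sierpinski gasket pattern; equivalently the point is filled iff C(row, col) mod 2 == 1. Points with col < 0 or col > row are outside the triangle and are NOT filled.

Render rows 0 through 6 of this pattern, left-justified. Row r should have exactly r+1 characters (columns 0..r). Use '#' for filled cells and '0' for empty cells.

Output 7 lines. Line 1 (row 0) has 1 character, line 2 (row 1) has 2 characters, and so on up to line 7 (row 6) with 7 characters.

Answer: #
##
#0#
####
#000#
##00##
#0#0#0#

Derivation:
r0=0: #
r1=1: ##
r2=10: #0#
r3=11: ####
r4=100: #000#
r5=101: ##00##
r6=110: #0#0#0#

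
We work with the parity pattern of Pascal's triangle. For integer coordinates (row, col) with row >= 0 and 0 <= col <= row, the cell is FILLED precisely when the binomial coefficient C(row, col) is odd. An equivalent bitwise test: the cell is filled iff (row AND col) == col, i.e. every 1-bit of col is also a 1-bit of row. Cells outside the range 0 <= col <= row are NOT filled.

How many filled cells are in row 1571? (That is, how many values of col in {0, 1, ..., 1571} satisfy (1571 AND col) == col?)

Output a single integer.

1571 in binary = 11000100011
popcount(1571) = number of 1-bits in 11000100011 = 5
A col c satisfies (1571 AND c) == c iff every set bit of c is also set in 1571; each of the 5 set bits of 1571 can independently be on or off in c.
count = 2^5 = 32

Answer: 32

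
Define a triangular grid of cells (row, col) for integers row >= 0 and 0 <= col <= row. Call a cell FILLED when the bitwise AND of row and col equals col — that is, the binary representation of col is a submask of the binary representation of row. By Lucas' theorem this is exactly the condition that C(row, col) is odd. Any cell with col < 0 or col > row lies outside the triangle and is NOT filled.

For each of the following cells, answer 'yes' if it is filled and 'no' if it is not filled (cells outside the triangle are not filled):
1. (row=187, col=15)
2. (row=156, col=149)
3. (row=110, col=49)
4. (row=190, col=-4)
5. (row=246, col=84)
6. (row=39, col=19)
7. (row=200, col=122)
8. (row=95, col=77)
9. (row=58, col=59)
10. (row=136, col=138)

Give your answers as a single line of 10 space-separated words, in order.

Answer: no no no no yes no no yes no no

Derivation:
(187,15): row=0b10111011, col=0b1111, row AND col = 0b1011 = 11; 11 != 15 -> empty
(156,149): row=0b10011100, col=0b10010101, row AND col = 0b10010100 = 148; 148 != 149 -> empty
(110,49): row=0b1101110, col=0b110001, row AND col = 0b100000 = 32; 32 != 49 -> empty
(190,-4): col outside [0, 190] -> not filled
(246,84): row=0b11110110, col=0b1010100, row AND col = 0b1010100 = 84; 84 == 84 -> filled
(39,19): row=0b100111, col=0b10011, row AND col = 0b11 = 3; 3 != 19 -> empty
(200,122): row=0b11001000, col=0b1111010, row AND col = 0b1001000 = 72; 72 != 122 -> empty
(95,77): row=0b1011111, col=0b1001101, row AND col = 0b1001101 = 77; 77 == 77 -> filled
(58,59): col outside [0, 58] -> not filled
(136,138): col outside [0, 136] -> not filled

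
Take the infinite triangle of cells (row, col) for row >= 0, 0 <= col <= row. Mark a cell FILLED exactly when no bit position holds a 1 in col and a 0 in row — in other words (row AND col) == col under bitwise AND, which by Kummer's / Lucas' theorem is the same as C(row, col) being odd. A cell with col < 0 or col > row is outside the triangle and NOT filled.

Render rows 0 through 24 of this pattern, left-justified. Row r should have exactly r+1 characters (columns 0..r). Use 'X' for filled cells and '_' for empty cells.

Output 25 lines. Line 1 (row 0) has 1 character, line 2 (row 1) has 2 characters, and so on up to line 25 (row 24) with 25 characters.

Answer: X
XX
X_X
XXXX
X___X
XX__XX
X_X_X_X
XXXXXXXX
X_______X
XX______XX
X_X_____X_X
XXXX____XXXX
X___X___X___X
XX__XX__XX__XX
X_X_X_X_X_X_X_X
XXXXXXXXXXXXXXXX
X_______________X
XX______________XX
X_X_____________X_X
XXXX____________XXXX
X___X___________X___X
XX__XX__________XX__XX
X_X_X_X_________X_X_X_X
XXXXXXXX________XXXXXXXX
X_______X_______X_______X

Derivation:
r0=0: X
r1=1: XX
r2=10: X_X
r3=11: XXXX
r4=100: X___X
r5=101: XX__XX
r6=110: X_X_X_X
r7=111: XXXXXXXX
r8=1000: X_______X
r9=1001: XX______XX
r10=1010: X_X_____X_X
r11=1011: XXXX____XXXX
r12=1100: X___X___X___X
r13=1101: XX__XX__XX__XX
r14=1110: X_X_X_X_X_X_X_X
r15=1111: XXXXXXXXXXXXXXXX
r16=10000: X_______________X
r17=10001: XX______________XX
r18=10010: X_X_____________X_X
r19=10011: XXXX____________XXXX
r20=10100: X___X___________X___X
r21=10101: XX__XX__________XX__XX
r22=10110: X_X_X_X_________X_X_X_X
r23=10111: XXXXXXXX________XXXXXXXX
r24=11000: X_______X_______X_______X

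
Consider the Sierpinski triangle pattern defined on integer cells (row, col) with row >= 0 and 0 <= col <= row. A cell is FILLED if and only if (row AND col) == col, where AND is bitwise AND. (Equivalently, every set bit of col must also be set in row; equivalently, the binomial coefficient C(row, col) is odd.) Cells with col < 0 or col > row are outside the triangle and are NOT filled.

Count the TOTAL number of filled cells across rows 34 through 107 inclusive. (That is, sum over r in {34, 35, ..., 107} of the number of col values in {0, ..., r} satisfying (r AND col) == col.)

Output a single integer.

r34=100010 pc2: +4 =4
r35=100011 pc3: +8 =12
r36=100100 pc2: +4 =16
r37=100101 pc3: +8 =24
r38=100110 pc3: +8 =32
r39=100111 pc4: +16 =48
r40=101000 pc2: +4 =52
r41=101001 pc3: +8 =60
r42=101010 pc3: +8 =68
r43=101011 pc4: +16 =84
r44=101100 pc3: +8 =92
r45=101101 pc4: +16 =108
r46=101110 pc4: +16 =124
r47=101111 pc5: +32 =156
r48=110000 pc2: +4 =160
r49=110001 pc3: +8 =168
r50=110010 pc3: +8 =176
r51=110011 pc4: +16 =192
r52=110100 pc3: +8 =200
r53=110101 pc4: +16 =216
r54=110110 pc4: +16 =232
r55=110111 pc5: +32 =264
r56=111000 pc3: +8 =272
r57=111001 pc4: +16 =288
r58=111010 pc4: +16 =304
r59=111011 pc5: +32 =336
r60=111100 pc4: +16 =352
r61=111101 pc5: +32 =384
r62=111110 pc5: +32 =416
r63=111111 pc6: +64 =480
r64=1000000 pc1: +2 =482
r65=1000001 pc2: +4 =486
r66=1000010 pc2: +4 =490
r67=1000011 pc3: +8 =498
r68=1000100 pc2: +4 =502
r69=1000101 pc3: +8 =510
r70=1000110 pc3: +8 =518
r71=1000111 pc4: +16 =534
r72=1001000 pc2: +4 =538
r73=1001001 pc3: +8 =546
r74=1001010 pc3: +8 =554
r75=1001011 pc4: +16 =570
r76=1001100 pc3: +8 =578
r77=1001101 pc4: +16 =594
r78=1001110 pc4: +16 =610
r79=1001111 pc5: +32 =642
r80=1010000 pc2: +4 =646
r81=1010001 pc3: +8 =654
r82=1010010 pc3: +8 =662
r83=1010011 pc4: +16 =678
r84=1010100 pc3: +8 =686
r85=1010101 pc4: +16 =702
r86=1010110 pc4: +16 =718
r87=1010111 pc5: +32 =750
r88=1011000 pc3: +8 =758
r89=1011001 pc4: +16 =774
r90=1011010 pc4: +16 =790
r91=1011011 pc5: +32 =822
r92=1011100 pc4: +16 =838
r93=1011101 pc5: +32 =870
r94=1011110 pc5: +32 =902
r95=1011111 pc6: +64 =966
r96=1100000 pc2: +4 =970
r97=1100001 pc3: +8 =978
r98=1100010 pc3: +8 =986
r99=1100011 pc4: +16 =1002
r100=1100100 pc3: +8 =1010
r101=1100101 pc4: +16 =1026
r102=1100110 pc4: +16 =1042
r103=1100111 pc5: +32 =1074
r104=1101000 pc3: +8 =1082
r105=1101001 pc4: +16 =1098
r106=1101010 pc4: +16 =1114
r107=1101011 pc5: +32 =1146

Answer: 1146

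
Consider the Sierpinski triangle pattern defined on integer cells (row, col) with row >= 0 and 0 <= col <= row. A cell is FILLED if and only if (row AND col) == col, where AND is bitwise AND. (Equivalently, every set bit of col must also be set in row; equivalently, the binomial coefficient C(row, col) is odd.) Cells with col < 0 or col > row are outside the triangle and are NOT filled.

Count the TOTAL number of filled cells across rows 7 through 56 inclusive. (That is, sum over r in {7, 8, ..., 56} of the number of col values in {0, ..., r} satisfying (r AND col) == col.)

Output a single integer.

r7=111 pc3: +8 =8
r8=1000 pc1: +2 =10
r9=1001 pc2: +4 =14
r10=1010 pc2: +4 =18
r11=1011 pc3: +8 =26
r12=1100 pc2: +4 =30
r13=1101 pc3: +8 =38
r14=1110 pc3: +8 =46
r15=1111 pc4: +16 =62
r16=10000 pc1: +2 =64
r17=10001 pc2: +4 =68
r18=10010 pc2: +4 =72
r19=10011 pc3: +8 =80
r20=10100 pc2: +4 =84
r21=10101 pc3: +8 =92
r22=10110 pc3: +8 =100
r23=10111 pc4: +16 =116
r24=11000 pc2: +4 =120
r25=11001 pc3: +8 =128
r26=11010 pc3: +8 =136
r27=11011 pc4: +16 =152
r28=11100 pc3: +8 =160
r29=11101 pc4: +16 =176
r30=11110 pc4: +16 =192
r31=11111 pc5: +32 =224
r32=100000 pc1: +2 =226
r33=100001 pc2: +4 =230
r34=100010 pc2: +4 =234
r35=100011 pc3: +8 =242
r36=100100 pc2: +4 =246
r37=100101 pc3: +8 =254
r38=100110 pc3: +8 =262
r39=100111 pc4: +16 =278
r40=101000 pc2: +4 =282
r41=101001 pc3: +8 =290
r42=101010 pc3: +8 =298
r43=101011 pc4: +16 =314
r44=101100 pc3: +8 =322
r45=101101 pc4: +16 =338
r46=101110 pc4: +16 =354
r47=101111 pc5: +32 =386
r48=110000 pc2: +4 =390
r49=110001 pc3: +8 =398
r50=110010 pc3: +8 =406
r51=110011 pc4: +16 =422
r52=110100 pc3: +8 =430
r53=110101 pc4: +16 =446
r54=110110 pc4: +16 =462
r55=110111 pc5: +32 =494
r56=111000 pc3: +8 =502

Answer: 502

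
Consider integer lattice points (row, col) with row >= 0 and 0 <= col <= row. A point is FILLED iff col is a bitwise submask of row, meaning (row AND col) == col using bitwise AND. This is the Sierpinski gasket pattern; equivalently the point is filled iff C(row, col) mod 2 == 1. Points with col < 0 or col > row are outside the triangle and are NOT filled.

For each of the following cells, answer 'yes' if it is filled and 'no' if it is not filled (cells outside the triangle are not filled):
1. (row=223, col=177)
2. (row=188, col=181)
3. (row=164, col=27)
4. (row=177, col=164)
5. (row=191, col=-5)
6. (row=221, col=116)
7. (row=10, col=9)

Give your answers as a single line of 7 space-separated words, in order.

Answer: no no no no no no no

Derivation:
(223,177): row=0b11011111, col=0b10110001, row AND col = 0b10010001 = 145; 145 != 177 -> empty
(188,181): row=0b10111100, col=0b10110101, row AND col = 0b10110100 = 180; 180 != 181 -> empty
(164,27): row=0b10100100, col=0b11011, row AND col = 0b0 = 0; 0 != 27 -> empty
(177,164): row=0b10110001, col=0b10100100, row AND col = 0b10100000 = 160; 160 != 164 -> empty
(191,-5): col outside [0, 191] -> not filled
(221,116): row=0b11011101, col=0b1110100, row AND col = 0b1010100 = 84; 84 != 116 -> empty
(10,9): row=0b1010, col=0b1001, row AND col = 0b1000 = 8; 8 != 9 -> empty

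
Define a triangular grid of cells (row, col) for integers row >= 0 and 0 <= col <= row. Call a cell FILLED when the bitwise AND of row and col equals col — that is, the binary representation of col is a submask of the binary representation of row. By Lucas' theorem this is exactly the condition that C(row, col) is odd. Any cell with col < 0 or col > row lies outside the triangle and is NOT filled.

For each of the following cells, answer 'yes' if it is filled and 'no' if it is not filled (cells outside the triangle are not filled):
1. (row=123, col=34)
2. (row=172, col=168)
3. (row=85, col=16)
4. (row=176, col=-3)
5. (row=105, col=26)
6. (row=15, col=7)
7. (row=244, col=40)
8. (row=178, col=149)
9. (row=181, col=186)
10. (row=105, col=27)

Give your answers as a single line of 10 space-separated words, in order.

(123,34): row=0b1111011, col=0b100010, row AND col = 0b100010 = 34; 34 == 34 -> filled
(172,168): row=0b10101100, col=0b10101000, row AND col = 0b10101000 = 168; 168 == 168 -> filled
(85,16): row=0b1010101, col=0b10000, row AND col = 0b10000 = 16; 16 == 16 -> filled
(176,-3): col outside [0, 176] -> not filled
(105,26): row=0b1101001, col=0b11010, row AND col = 0b1000 = 8; 8 != 26 -> empty
(15,7): row=0b1111, col=0b111, row AND col = 0b111 = 7; 7 == 7 -> filled
(244,40): row=0b11110100, col=0b101000, row AND col = 0b100000 = 32; 32 != 40 -> empty
(178,149): row=0b10110010, col=0b10010101, row AND col = 0b10010000 = 144; 144 != 149 -> empty
(181,186): col outside [0, 181] -> not filled
(105,27): row=0b1101001, col=0b11011, row AND col = 0b1001 = 9; 9 != 27 -> empty

Answer: yes yes yes no no yes no no no no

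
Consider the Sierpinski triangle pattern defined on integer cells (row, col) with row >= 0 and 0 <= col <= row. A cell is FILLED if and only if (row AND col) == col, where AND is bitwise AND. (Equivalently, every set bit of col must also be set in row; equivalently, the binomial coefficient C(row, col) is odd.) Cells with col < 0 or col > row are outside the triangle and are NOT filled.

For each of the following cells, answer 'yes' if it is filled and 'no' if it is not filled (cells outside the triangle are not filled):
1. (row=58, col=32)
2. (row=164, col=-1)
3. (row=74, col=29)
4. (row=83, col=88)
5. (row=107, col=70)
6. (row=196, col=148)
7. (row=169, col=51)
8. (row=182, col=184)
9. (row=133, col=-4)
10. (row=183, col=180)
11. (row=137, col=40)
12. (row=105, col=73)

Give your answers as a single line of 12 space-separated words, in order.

Answer: yes no no no no no no no no yes no yes

Derivation:
(58,32): row=0b111010, col=0b100000, row AND col = 0b100000 = 32; 32 == 32 -> filled
(164,-1): col outside [0, 164] -> not filled
(74,29): row=0b1001010, col=0b11101, row AND col = 0b1000 = 8; 8 != 29 -> empty
(83,88): col outside [0, 83] -> not filled
(107,70): row=0b1101011, col=0b1000110, row AND col = 0b1000010 = 66; 66 != 70 -> empty
(196,148): row=0b11000100, col=0b10010100, row AND col = 0b10000100 = 132; 132 != 148 -> empty
(169,51): row=0b10101001, col=0b110011, row AND col = 0b100001 = 33; 33 != 51 -> empty
(182,184): col outside [0, 182] -> not filled
(133,-4): col outside [0, 133] -> not filled
(183,180): row=0b10110111, col=0b10110100, row AND col = 0b10110100 = 180; 180 == 180 -> filled
(137,40): row=0b10001001, col=0b101000, row AND col = 0b1000 = 8; 8 != 40 -> empty
(105,73): row=0b1101001, col=0b1001001, row AND col = 0b1001001 = 73; 73 == 73 -> filled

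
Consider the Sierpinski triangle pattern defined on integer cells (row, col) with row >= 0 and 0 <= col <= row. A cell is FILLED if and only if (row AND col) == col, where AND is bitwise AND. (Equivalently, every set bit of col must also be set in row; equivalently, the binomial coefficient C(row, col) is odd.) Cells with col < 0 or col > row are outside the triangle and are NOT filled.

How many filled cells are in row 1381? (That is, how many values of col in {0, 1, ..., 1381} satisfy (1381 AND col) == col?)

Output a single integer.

1381 in binary = 10101100101
popcount(1381) = number of 1-bits in 10101100101 = 6
A col c satisfies (1381 AND c) == c iff every set bit of c is also set in 1381; each of the 6 set bits of 1381 can independently be on or off in c.
count = 2^6 = 64

Answer: 64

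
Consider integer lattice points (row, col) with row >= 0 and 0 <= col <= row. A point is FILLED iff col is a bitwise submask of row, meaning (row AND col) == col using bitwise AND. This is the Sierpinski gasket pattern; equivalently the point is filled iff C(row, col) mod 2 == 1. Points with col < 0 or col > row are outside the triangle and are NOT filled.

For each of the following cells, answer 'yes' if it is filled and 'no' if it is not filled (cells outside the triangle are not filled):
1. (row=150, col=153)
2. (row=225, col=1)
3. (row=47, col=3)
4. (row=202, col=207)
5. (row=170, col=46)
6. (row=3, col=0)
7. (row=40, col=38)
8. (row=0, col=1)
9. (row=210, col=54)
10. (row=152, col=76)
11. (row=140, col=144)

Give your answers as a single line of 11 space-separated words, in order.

Answer: no yes yes no no yes no no no no no

Derivation:
(150,153): col outside [0, 150] -> not filled
(225,1): row=0b11100001, col=0b1, row AND col = 0b1 = 1; 1 == 1 -> filled
(47,3): row=0b101111, col=0b11, row AND col = 0b11 = 3; 3 == 3 -> filled
(202,207): col outside [0, 202] -> not filled
(170,46): row=0b10101010, col=0b101110, row AND col = 0b101010 = 42; 42 != 46 -> empty
(3,0): row=0b11, col=0b0, row AND col = 0b0 = 0; 0 == 0 -> filled
(40,38): row=0b101000, col=0b100110, row AND col = 0b100000 = 32; 32 != 38 -> empty
(0,1): col outside [0, 0] -> not filled
(210,54): row=0b11010010, col=0b110110, row AND col = 0b10010 = 18; 18 != 54 -> empty
(152,76): row=0b10011000, col=0b1001100, row AND col = 0b1000 = 8; 8 != 76 -> empty
(140,144): col outside [0, 140] -> not filled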